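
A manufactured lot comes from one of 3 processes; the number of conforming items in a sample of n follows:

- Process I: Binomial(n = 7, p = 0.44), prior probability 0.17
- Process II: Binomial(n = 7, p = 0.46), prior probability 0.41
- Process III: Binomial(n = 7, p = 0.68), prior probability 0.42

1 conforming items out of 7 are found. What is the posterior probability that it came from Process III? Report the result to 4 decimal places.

0.0421

By Bayes' theorem, P(k | x) = P(Z=k) f_k(x) / Σ_j P(Z=j) f_j(x).
Binomial probabilities:
  f_I = 0.0949902
  f_II = 0.0798396
  f_III = 0.00511101
Weight by the priors:
  P(Z=I)·f_I = 0.17 × 0.0949902 = 0.0161483
  P(Z=II)·f_II = 0.41 × 0.0798396 = 0.0327342
  P(Z=III)·f_III = 0.42 × 0.00511101 = 0.00214662
Denominator: 0.0161483 + 0.0327342 + 0.00214662 = 0.0510292
So the posterior for Process III is 0.00214662 / 0.0510292 ≈ 0.0421.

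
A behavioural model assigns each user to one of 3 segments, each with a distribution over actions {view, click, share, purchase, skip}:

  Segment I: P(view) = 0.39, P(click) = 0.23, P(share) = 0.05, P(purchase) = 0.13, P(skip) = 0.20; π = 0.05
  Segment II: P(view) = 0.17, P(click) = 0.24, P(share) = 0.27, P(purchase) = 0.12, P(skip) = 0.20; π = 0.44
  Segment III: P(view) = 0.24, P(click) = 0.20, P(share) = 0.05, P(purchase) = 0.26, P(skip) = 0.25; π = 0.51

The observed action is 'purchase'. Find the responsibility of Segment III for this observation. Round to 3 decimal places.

P(component k | x) = π_k·f_k(x) / marginal(x), where marginal(x) = Σ_j π_j·f_j(x).
Component likelihoods at x = 'purchase':
  L_I = 0.13
  L_II = 0.12
  L_III = 0.26
Unnormalised posteriors:
  π_I·L_I = 0.05 × 0.13 = 0.0065
  π_II·L_II = 0.44 × 0.12 = 0.0528
  π_III·L_III = 0.51 × 0.26 = 0.1326
Sum: 0.0065 + 0.0528 + 0.1326 = 0.1919
Responsibility of Segment III: 0.1326 / 0.1919 ≈ 0.691

0.691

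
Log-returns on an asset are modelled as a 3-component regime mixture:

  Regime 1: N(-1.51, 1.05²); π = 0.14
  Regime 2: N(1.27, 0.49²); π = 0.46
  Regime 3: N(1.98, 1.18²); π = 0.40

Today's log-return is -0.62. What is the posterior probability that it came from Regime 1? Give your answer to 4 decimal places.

0.7534

P(component k | x) = P(Z=k)·f_k(x) / marginal(x), where marginal(x) = Σ_j P(Z=j)·f_j(x).
Component likelihoods at x = -0.62:
  f_1 = (1/(1.05·√(2π)))·exp(−(-0.62−-1.51)²/(2·1.05²)) = 0.379945·exp(-0.35923) = 0.265283
  f_2 = (1/(0.49·√(2π)))·exp(−(-0.62−1.27)²/(2·0.49²)) = 0.814168·exp(-7.43878) = 0.000478735
  f_3 = (1/(1.18·√(2π)))·exp(−(-0.62−1.98)²/(2·1.18²)) = 0.338087·exp(-2.42746) = 0.0298397
Multiply by the mixture weights:
  P(Z=1)·f_1 = 0.14 × 0.265283 = 0.0371396
  P(Z=2)·f_2 = 0.46 × 0.000478735 = 0.000220218
  P(Z=3)·f_3 = 0.40 × 0.0298397 = 0.0119359
Evidence: 0.0371396 + 0.000220218 + 0.0119359 = 0.0492957
So the posterior for Regime 1 is 0.0371396 / 0.0492957 ≈ 0.7534.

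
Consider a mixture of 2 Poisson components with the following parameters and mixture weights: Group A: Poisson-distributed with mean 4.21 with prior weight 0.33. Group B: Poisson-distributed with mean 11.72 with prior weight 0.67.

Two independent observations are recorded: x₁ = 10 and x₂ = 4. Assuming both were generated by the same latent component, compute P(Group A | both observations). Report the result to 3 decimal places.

Apply Bayes' rule: the posterior for each component is proportional to its prior times its likelihood at x.
Since both observations come from the same component, the likelihood for component k is f_k(x₁)·f_k(x₂).
  L_A = [0.00715613] × [0.194329] = 0.00139064
  L_B = [0.109542] × [0.00639099] = 0.000700083
Weight by the priors:
  P(Z=A)·L_A = 0.33 × 0.00139064 = 0.000458912
  P(Z=B)·L_B = 0.67 × 0.000700083 = 0.000469056
Sum: 0.000458912 + 0.000469056 = 0.000927968
P(Group A | x₁,x₂) = 0.000458912 / 0.000927968 ≈ 0.495

0.495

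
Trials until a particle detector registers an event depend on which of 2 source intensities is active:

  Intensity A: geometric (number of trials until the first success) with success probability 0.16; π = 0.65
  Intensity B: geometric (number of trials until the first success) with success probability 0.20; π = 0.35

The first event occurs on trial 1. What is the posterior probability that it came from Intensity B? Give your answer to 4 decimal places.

0.4023

By Bayes' theorem, P(k | x) = P(Z=k) f_k(x) / Σ_j P(Z=j) f_j(x).
Component likelihoods at x = 1:
  L_A = 0.16
  L_B = 0.2
Unnormalised posteriors:
  P(Z=A)·L_A = 0.65 × 0.16 = 0.104
  P(Z=B)·L_B = 0.35 × 0.2 = 0.07
Normaliser: 0.104 + 0.07 = 0.174
Responsibility of Intensity B: 0.07 / 0.174 ≈ 0.4023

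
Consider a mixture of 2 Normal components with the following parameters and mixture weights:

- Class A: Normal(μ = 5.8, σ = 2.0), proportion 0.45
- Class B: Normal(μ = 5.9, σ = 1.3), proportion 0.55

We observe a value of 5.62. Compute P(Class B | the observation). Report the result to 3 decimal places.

By Bayes' theorem, P(k | x) = P(Z=k) f_k(x) / Σ_j P(Z=j) f_j(x).
Evaluate each component's likelihood at the observed value:
  p_A = 0.198665
  p_B = 0.299842
Prior × likelihood for each component:
  P(Z=A)·p_A = 0.45 × 0.198665 = 0.0893992
  P(Z=B)·p_B = 0.55 × 0.299842 = 0.164913
Normaliser: 0.0893992 + 0.164913 = 0.254313
P(Class B | 5.62) = 0.164913 / 0.254313 ≈ 0.648

0.648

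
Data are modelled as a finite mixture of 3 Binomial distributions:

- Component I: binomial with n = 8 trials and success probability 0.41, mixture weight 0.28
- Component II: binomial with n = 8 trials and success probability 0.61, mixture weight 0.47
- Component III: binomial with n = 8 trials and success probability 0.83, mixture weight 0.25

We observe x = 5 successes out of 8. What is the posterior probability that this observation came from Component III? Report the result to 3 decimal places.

The responsibility of component k is π_k f_k(x) divided by Σ_j π_j f_j(x).
Binomial probabilities:
  L_I = 0.133249
  L_II = 0.280563
  L_III = 0.108374
Prior × likelihood for each component:
  π_I·L_I = 0.28 × 0.133249 = 0.0373097
  π_II·L_II = 0.47 × 0.280563 = 0.131865
  π_III·L_III = 0.25 × 0.108374 = 0.0270935
Evidence: 0.0373097 + 0.131865 + 0.0270935 = 0.196268
Responsibility of Component III: 0.0270935 / 0.196268 ≈ 0.138

0.138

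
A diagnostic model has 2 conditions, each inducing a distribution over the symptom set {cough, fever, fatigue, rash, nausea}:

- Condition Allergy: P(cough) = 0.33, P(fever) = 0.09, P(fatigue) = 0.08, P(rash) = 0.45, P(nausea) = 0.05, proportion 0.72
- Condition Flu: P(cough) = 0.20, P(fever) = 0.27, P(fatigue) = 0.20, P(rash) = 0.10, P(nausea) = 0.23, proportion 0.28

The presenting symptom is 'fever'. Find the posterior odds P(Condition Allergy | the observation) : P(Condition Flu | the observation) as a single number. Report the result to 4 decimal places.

Posterior odds = (P(Z=i) f_i(x)) / (P(Z=j) f_j(x)); the normalising sum cancels.
Component likelihoods at x = 'fever':
  p_Allergy = 0.09
  p_Flu = 0.27
Posterior odds = (P(Z=Allergy)·p_Allergy) / (P(Z=Flu)·p_Flu) = (0.72·0.09) / (0.28·0.27) = 0.0648 / 0.0756 ≈ 0.8571

0.8571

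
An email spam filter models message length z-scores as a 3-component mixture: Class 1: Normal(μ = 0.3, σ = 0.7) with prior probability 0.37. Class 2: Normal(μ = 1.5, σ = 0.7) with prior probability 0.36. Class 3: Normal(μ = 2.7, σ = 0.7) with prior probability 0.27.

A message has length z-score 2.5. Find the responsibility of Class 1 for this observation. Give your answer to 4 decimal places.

0.0068

P(component k | x) = P(Z=k)·f_k(x) / marginal(x), where marginal(x) = Σ_j P(Z=j)·f_j(x).
Normal densities:
  f_1 = (1/(0.7·√(2π)))·exp(−(2.5−0.3)²/(2·0.7²)) = 0.569918·exp(-4.93878) = 0.00408253
  f_2 = (1/(0.7·√(2π)))·exp(−(2.5−1.5)²/(2·0.7²)) = 0.569918·exp(-1.02041) = 0.205426
  f_3 = (1/(0.7·√(2π)))·exp(−(2.5−2.7)²/(2·0.7²)) = 0.569918·exp(-0.04082) = 0.547124
Prior × likelihood for each component:
  P(Z=1)·f_1 = 0.37 × 0.00408253 = 0.00151054
  P(Z=2)·f_2 = 0.36 × 0.205426 = 0.0739532
  P(Z=3)·f_3 = 0.27 × 0.547124 = 0.147723
Evidence: 0.00151054 + 0.0739532 + 0.147723 = 0.223187
P(Class 1 | the observation) ≈ 0.0068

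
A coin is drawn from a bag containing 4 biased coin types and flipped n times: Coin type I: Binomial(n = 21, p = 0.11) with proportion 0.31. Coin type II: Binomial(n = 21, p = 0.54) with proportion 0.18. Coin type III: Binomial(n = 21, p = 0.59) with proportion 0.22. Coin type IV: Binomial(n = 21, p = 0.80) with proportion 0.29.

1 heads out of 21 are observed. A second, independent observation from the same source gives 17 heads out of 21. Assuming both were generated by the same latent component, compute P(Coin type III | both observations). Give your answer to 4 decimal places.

Posterior ∝ prior × likelihood, so P(k | x) ∝ P(Z=k) f_k(x); normalise over all components.
Since both observations come from the same component, the likelihood for component k is f_k(x₁)·f_k(x₂).
  L_I = [0.224601] × [1.89802e-13] = 4.26297e-14
  L_II = [2.04066e-06] × [0.00756466] = 1.54369e-08
  L_III = [2.23228e-07] × [0.0215121] = 4.80211e-09
  L_IV = [1.76161e-13] × [0.215632] = 3.7986e-14
Weight by the priors:
  P(Z=I)·L_I = 0.31 × 4.26297e-14 = 1.32152e-14
  P(Z=II)·L_II = 0.18 × 1.54369e-08 = 2.77864e-09
  P(Z=III)·L_III = 0.22 × 4.80211e-09 = 1.05646e-09
  P(Z=IV)·L_IV = 0.29 × 3.7986e-14 = 1.10159e-14
Marginal: 1.32152e-14 + 2.77864e-09 + 1.05646e-09 + 1.10159e-14 = 3.83512e-09
So the posterior for Coin type III is 1.05646e-09 / 3.83512e-09 ≈ 0.2755.

0.2755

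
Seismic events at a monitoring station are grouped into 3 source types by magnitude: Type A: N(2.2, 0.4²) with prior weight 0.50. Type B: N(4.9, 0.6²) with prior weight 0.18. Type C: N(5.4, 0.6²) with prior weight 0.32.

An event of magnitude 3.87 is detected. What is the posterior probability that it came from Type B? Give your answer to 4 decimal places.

0.7672

Posterior ∝ prior × likelihood, so P(k | x) ∝ π_k f_k(x); normalise over all components.
Component likelihoods at x = 3.87:
  f_A = (1/(0.4·√(2π)))·exp(−(3.87−2.2)²/(2·0.4²)) = 0.997356·exp(-8.71531) = 0.000163621
  f_B = (1/(0.6·√(2π)))·exp(−(3.87−4.9)²/(2·0.6²)) = 0.664904·exp(-1.47347) = 0.152348
  f_C = (1/(0.6·√(2π)))·exp(−(3.87−5.4)²/(2·0.6²)) = 0.664904·exp(-3.25125) = 0.0257489
Unnormalised posteriors:
  π_A·f_A = 0.50 × 0.000163621 = 8.18103e-05
  π_B·f_B = 0.18 × 0.152348 = 0.0274227
  π_C·f_C = 0.32 × 0.0257489 = 0.00823965
Marginal: 8.18103e-05 + 0.0274227 + 0.00823965 = 0.0357442
Responsibility of Type B: 0.0274227 / 0.0357442 ≈ 0.7672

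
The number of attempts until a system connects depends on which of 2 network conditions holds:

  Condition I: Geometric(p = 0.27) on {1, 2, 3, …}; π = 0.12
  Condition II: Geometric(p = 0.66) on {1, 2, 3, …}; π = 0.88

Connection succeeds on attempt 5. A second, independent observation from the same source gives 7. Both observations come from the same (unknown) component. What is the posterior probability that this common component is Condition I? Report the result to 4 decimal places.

P(component k | x) = π_k·f_k(x) / marginal(x), where marginal(x) = Σ_j π_j·f_j(x).
Since both observations come from the same component, the likelihood for component k is f_k(x₁)·f_k(x₂).
  p_I = [0.27·(1−0.27)^4 = 0.27·0.283982 = 0.0766753] × [0.0408602] = 0.00313297
  p_II = [0.66·(1−0.66)^4 = 0.66·0.0133634 = 0.00881982] × [0.00101957] = 8.99243e-06
Multiply by the mixture weights:
  π_I·p_I = 0.12 × 0.00313297 = 0.000375956
  π_II·p_II = 0.88 × 8.99243e-06 = 7.91334e-06
Evidence: 0.000375956 + 7.91334e-06 = 0.00038387
P(Condition I | x₁, x₂) ≈ 0.9794

0.9794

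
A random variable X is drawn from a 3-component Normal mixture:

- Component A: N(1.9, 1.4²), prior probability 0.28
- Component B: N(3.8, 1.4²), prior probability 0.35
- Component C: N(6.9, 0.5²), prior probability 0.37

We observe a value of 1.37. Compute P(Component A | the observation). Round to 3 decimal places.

The responsibility of component k is π_k f_k(x) divided by Σ_j π_j f_j(x).
Evaluate each component's likelihood at the observed value:
  f_A = 0.265254
  f_B = 0.0631803
  f_C = 2.18629e-27
Weight by the priors:
  π_A·f_A = 0.28 × 0.265254 = 0.074271
  π_B·f_B = 0.35 × 0.0631803 = 0.0221131
  π_C·f_C = 0.37 × 2.18629e-27 = 8.08927e-28
Marginal: 0.074271 + 0.0221131 + 8.08927e-28 = 0.0963841
P(Component A | x) ≈ 0.771

0.771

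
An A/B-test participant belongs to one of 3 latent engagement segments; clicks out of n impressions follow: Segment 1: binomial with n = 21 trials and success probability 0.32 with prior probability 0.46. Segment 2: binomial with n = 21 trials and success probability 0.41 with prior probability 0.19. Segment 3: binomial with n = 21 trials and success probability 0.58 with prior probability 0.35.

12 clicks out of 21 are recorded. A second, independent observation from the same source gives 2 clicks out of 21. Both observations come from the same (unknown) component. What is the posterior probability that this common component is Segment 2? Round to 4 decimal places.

Posterior ∝ prior × likelihood, so P(k | x) ∝ π_k f_k(x); normalise over all components.
Since both observations come from the same component, the likelihood for component k is f_k(x₁)·f_k(x₂).
  L_1 = [0.0105347] × [0.0141315] = 0.000148872
  L_2 = [0.0574537] × [0.00156306] = 8.98036e-05
  L_3 = [0.17323] × [4.90695e-06] = 8.50032e-07
Weight by the priors:
  π_1·L_1 = 0.46 × 0.000148872 = 6.8481e-05
  π_2·L_2 = 0.19 × 8.98036e-05 = 1.70627e-05
  π_3·L_3 = 0.35 × 8.50032e-07 = 2.97511e-07
Normaliser: 6.8481e-05 + 1.70627e-05 + 2.97511e-07 = 8.58412e-05
P(Segment 2 | x₁,x₂) ≈ 0.1988

0.1988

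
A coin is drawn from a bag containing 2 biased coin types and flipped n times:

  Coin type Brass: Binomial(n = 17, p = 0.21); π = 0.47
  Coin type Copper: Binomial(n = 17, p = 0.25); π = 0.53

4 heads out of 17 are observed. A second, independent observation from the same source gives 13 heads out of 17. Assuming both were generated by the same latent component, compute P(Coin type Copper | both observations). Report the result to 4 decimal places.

Apply Bayes' rule: the posterior for each component is proportional to its prior times its likelihood at x.
Since both observations come from the same component, the likelihood for component k is f_k(x₁)·f_k(x₂).
  f_Brass = [0.216076] × [1.43198e-06] = 3.09416e-07
  f_Copper = [0.220868] × [1.12213e-05] = 2.47842e-06
Unnormalised posteriors:
  π_Brass·f_Brass = 0.47 × 3.09416e-07 = 1.45425e-07
  π_Copper·f_Copper = 0.53 × 2.47842e-06 = 1.31356e-06
Sum: 1.45425e-07 + 1.31356e-06 = 1.45899e-06
Responsibility of Coin type Copper: 1.31356e-06 / 1.45899e-06 ≈ 0.9003

0.9003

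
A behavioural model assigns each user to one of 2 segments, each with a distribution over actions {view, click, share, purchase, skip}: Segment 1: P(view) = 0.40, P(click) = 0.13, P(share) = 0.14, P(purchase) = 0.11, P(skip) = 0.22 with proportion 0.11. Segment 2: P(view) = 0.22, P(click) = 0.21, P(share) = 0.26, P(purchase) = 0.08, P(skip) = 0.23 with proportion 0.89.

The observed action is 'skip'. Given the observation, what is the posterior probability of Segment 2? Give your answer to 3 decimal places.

0.894

By Bayes' theorem, P(k | x) = π_k f_k(x) / Σ_j π_j f_j(x).
Component likelihoods at x = 'skip':
  L_1 = P(skip | comp) = 0.22
  L_2 = P(skip | comp) = 0.23
Weight by the priors:
  π_1·L_1 = 0.11 × 0.22 = 0.0242
  π_2·L_2 = 0.89 × 0.23 = 0.2047
Marginal: 0.0242 + 0.2047 = 0.2289
P(Segment 2 | the observation) ≈ 0.894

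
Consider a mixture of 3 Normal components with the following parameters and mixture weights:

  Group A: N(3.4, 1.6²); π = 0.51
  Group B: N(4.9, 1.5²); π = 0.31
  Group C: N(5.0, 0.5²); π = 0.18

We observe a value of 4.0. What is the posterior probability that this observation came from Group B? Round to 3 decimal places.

By Bayes' theorem, P(k | x) = w_k f_k(x) / Σ_j w_j f_j(x).
Normal densities:
  f_A = 0.232409
  f_B = 0.22215
  f_C = 0.107982
Multiply by the mixture weights:
  w_A·f_A = 0.51 × 0.232409 = 0.118529
  w_B·f_B = 0.31 × 0.22215 = 0.0688664
  w_C·f_C = 0.18 × 0.107982 = 0.0194367
Sum: 0.118529 + 0.0688664 + 0.0194367 = 0.206832
So the posterior for Group B is 0.0688664 / 0.206832 ≈ 0.333.

0.333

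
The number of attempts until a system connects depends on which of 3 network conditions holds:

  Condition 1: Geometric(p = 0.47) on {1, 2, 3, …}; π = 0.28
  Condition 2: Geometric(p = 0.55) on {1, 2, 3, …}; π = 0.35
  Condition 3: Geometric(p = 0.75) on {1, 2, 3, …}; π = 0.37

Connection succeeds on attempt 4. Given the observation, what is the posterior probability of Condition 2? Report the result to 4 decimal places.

0.4230

The responsibility of component k is w_k f_k(x) divided by Σ_j w_j f_j(x).
Component likelihoods at x = 4:
  L_1 = 0.47·(1−0.47)^3 = 0.47·0.148877 = 0.0699722
  L_2 = 0.55·(1−0.55)^3 = 0.55·0.091125 = 0.0501187
  L_3 = 0.75·(1−0.75)^3 = 0.75·0.015625 = 0.0117188
Unnormalised posteriors:
  w_1·L_1 = 0.28 × 0.0699722 = 0.0195922
  w_2·L_2 = 0.35 × 0.0501187 = 0.0175416
  w_3·L_3 = 0.37 × 0.0117188 = 0.00433594
Sum: 0.0195922 + 0.0175416 + 0.00433594 = 0.0414697
Responsibility of Condition 2: 0.0175416 / 0.0414697 ≈ 0.4230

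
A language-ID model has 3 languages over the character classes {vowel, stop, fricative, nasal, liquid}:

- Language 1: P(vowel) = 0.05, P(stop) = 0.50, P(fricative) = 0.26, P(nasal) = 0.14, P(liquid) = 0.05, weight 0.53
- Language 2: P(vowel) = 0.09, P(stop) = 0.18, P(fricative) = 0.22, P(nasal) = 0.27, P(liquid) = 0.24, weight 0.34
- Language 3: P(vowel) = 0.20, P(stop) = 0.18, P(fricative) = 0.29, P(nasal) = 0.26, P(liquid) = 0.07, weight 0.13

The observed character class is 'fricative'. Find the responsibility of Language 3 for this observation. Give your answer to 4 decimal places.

0.1506

P(component k | x) = P(Z=k)·f_k(x) / marginal(x), where marginal(x) = Σ_j P(Z=j)·f_j(x).
Categorical probabilities:
  L_1 = 0.26
  L_2 = 0.22
  L_3 = 0.29
Multiply by the mixture weights:
  P(Z=1)·L_1 = 0.53 × 0.26 = 0.1378
  P(Z=2)·L_2 = 0.34 × 0.22 = 0.0748
  P(Z=3)·L_3 = 0.13 × 0.29 = 0.0377
Sum: 0.1378 + 0.0748 + 0.0377 = 0.2503
P(Language 3 | data) ≈ 0.1506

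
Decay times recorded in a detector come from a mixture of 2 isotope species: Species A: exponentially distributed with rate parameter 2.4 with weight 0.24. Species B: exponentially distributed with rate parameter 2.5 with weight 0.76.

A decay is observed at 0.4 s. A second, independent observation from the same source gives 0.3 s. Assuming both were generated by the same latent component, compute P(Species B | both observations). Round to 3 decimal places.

By Bayes' theorem, P(k | x) = π_k f_k(x) / Σ_j π_j f_j(x).
Since both observations come from the same component, the likelihood for component k is f_k(x₁)·f_k(x₂).
  L_A = [0.918943] × [1.16821] = 1.07351
  L_B = [0.919699] × [1.18092] = 1.08609
Prior × likelihood for each component:
  π_A·L_A = 0.24 × 1.07351 = 0.257643
  π_B·L_B = 0.76 × 1.08609 = 0.825426
Sum: 0.257643 + 0.825426 = 1.08307
Responsibility of Species B: 0.825426 / 1.08307 ≈ 0.762

0.762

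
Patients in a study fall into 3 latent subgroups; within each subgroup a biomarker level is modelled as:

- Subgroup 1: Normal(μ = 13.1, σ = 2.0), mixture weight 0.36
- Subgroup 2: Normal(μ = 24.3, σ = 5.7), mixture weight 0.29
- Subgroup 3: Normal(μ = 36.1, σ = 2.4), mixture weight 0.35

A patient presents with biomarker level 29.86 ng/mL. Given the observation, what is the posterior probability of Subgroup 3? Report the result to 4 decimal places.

0.1357

P(component k | x) = π_k·f_k(x) / marginal(x), where marginal(x) = Σ_j π_j·f_j(x).
Evaluate each component's likelihood at the observed value:
  f_1 = 1.1242e-16
  f_2 = 0.0434934
  f_3 = 0.00565957
Multiply by the mixture weights:
  π_1·f_1 = 0.36 × 1.1242e-16 = 4.04714e-17
  π_2·f_2 = 0.29 × 0.0434934 = 0.0126131
  π_3·f_3 = 0.35 × 0.00565957 = 0.00198085
Evidence: 4.04714e-17 + 0.0126131 + 0.00198085 = 0.014594
P(Subgroup 3 | 29.86 ng/mL) = 0.00198085 / 0.014594 ≈ 0.1357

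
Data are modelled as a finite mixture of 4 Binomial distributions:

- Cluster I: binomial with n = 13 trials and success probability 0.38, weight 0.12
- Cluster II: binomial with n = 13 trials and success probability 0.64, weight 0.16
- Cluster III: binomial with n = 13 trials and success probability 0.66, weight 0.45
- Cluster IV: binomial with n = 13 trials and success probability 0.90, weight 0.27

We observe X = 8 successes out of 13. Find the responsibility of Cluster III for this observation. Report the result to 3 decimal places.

0.689

P(component k | x) = P(Z=k)·f_k(x) / marginal(x), where marginal(x) = Σ_j P(Z=j)·f_j(x).
Component likelihoods at x = 8 successes out of 13:
  p_I = C(13,8)·0.38^8·0.62^5 = 1287·0.000434779·0.0916133 = 0.0512632
  p_II = C(13,8)·0.64^8·0.36^5 = 1287·0.0281475·0.00604662 = 0.219044
  p_III = C(13,8)·0.66^8·0.34^5 = 1287·0.0360041·0.00454354 = 0.210535
  p_IV = C(13,8)·0.90^8·0.10^5 = 1287·0.430467·1e-05 = 0.00554011
Unnormalised posteriors:
  P(Z=I)·p_I = 0.12 × 0.0512632 = 0.00615158
  P(Z=II)·p_II = 0.16 × 0.219044 = 0.035047
  P(Z=III)·p_III = 0.45 × 0.210535 = 0.0947408
  P(Z=IV)·p_IV = 0.27 × 0.00554011 = 0.00149583
Sum: 0.00615158 + 0.035047 + 0.0947408 + 0.00149583 = 0.137435
So the posterior for Cluster III is 0.0947408 / 0.137435 ≈ 0.689.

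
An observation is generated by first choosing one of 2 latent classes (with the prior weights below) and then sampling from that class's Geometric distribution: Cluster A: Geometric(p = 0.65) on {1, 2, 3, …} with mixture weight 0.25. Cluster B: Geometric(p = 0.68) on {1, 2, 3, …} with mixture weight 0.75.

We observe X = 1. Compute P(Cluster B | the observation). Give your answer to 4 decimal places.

0.7584

By Bayes' theorem, P(k | x) = π_k f_k(x) / Σ_j π_j f_j(x).
Geometric probabilities:
  p_A = 0.65·(1−0.65)^0 = 0.65·1 = 0.65
  p_B = 0.68·(1−0.68)^0 = 0.68·1 = 0.68
Prior × likelihood for each component:
  π_A·p_A = 0.25 × 0.65 = 0.1625
  π_B·p_B = 0.75 × 0.68 = 0.51
Denominator: 0.1625 + 0.51 = 0.6725
P(Cluster B | data) ≈ 0.7584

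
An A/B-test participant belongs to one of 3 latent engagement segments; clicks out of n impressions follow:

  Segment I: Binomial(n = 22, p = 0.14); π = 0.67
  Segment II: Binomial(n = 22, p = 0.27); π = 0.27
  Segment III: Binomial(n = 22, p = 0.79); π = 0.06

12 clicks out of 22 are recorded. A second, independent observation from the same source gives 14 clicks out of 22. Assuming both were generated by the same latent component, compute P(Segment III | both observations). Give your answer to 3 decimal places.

0.982

P(component k | x) = P(Z=k)·f_k(x) / marginal(x), where marginal(x) = Σ_j P(Z=j)·f_j(x).
Since both observations come from the same component, the likelihood for component k is f_k(x₁)·f_k(x₂).
  p_I = [8.11311e-06] × [1.06321e-07] = 8.62592e-13
  p_II = [0.00417119] × [0.000282172] = 1.17699e-06
  p_III = [0.0063736] × [0.0446037] = 0.000284286
Multiply by the mixture weights:
  P(Z=I)·p_I = 0.67 × 8.62592e-13 = 5.77937e-13
  P(Z=II)·p_II = 0.27 × 1.17699e-06 = 3.17788e-07
  P(Z=III)·p_III = 0.06 × 0.000284286 = 1.70572e-05
Normaliser: 5.77937e-13 + 3.17788e-07 + 1.70572e-05 = 1.7375e-05
Responsibility of Segment III: 1.70572e-05 / 1.7375e-05 ≈ 0.982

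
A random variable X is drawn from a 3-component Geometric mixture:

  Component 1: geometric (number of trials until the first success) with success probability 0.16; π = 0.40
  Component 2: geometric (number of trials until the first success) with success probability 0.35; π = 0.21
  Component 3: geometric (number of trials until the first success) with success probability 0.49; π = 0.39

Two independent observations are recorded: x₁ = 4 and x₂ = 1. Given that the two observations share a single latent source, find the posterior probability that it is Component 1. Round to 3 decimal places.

0.237

The responsibility of component k is π_k f_k(x) divided by Σ_j π_j f_j(x).
Since both observations come from the same component, the likelihood for component k is f_k(x₁)·f_k(x₂).
  L_1 = [0.16·(1−0.16)^3 = 0.16·0.592704 = 0.0948326] × [0.16] = 0.0151732
  L_2 = [0.35·(1−0.35)^3 = 0.35·0.274625 = 0.0961188] × [0.35] = 0.0336416
  L_3 = [0.49·(1−0.49)^3 = 0.49·0.132651 = 0.064999] × [0.49] = 0.0318495
Prior × likelihood for each component:
  π_1·L_1 = 0.40 × 0.0151732 = 0.00606929
  π_2·L_2 = 0.21 × 0.0336416 = 0.00706473
  π_3·L_3 = 0.39 × 0.0318495 = 0.0124213
Evidence: 0.00606929 + 0.00706473 + 0.0124213 = 0.0255553
P(Component 1 | x) = 0.00606929 / 0.0255553 ≈ 0.237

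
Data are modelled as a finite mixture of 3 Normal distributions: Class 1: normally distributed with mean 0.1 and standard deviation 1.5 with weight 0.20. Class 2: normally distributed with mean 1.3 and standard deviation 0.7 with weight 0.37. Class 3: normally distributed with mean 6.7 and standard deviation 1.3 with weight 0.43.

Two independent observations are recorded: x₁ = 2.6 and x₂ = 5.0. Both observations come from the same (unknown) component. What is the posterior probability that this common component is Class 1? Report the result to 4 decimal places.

0.1248

The responsibility of component k is π_k f_k(x) divided by Σ_j π_j f_j(x).
Since both observations come from the same component, the likelihood for component k is f_k(x₁)·f_k(x₂).
  L_1 = [(1/(1.5·√(2π)))·exp(−(2.6−0.1)²/(2·1.5²)) = 0.265962·exp(-1.38889) = 0.0663181] × [0.0012812] = 8.49667e-05
  L_2 = [(1/(0.7·√(2π)))·exp(−(2.6−1.3)²/(2·0.7²)) = 0.569918·exp(-1.72449) = 0.101596] × [4.88634e-07] = 4.96432e-08
  L_3 = [(1/(1.3·√(2π)))·exp(−(2.6−6.7)²/(2·1.3²)) = 0.306879·exp(-4.97337) = 0.00212353] × [0.130506] = 0.000277134
Multiply by the mixture weights:
  π_1·L_1 = 0.20 × 8.49667e-05 = 1.69933e-05
  π_2·L_2 = 0.37 × 4.96432e-08 = 1.8368e-08
  π_3·L_3 = 0.43 × 0.000277134 = 0.000119168
Sum: 1.69933e-05 + 1.8368e-08 + 0.000119168 = 0.000136179
So the posterior for Class 1 is 1.69933e-05 / 0.000136179 ≈ 0.1248.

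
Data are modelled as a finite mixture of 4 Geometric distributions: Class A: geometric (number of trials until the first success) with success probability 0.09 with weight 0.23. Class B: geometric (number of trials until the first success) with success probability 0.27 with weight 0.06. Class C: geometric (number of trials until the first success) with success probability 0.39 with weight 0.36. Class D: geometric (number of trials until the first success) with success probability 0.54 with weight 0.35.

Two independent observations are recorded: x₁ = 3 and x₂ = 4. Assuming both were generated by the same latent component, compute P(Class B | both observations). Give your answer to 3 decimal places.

The responsibility of component k is π_k f_k(x) divided by Σ_j π_j f_j(x).
Since both observations come from the same component, the likelihood for component k is f_k(x₁)·f_k(x₂).
  L_A = [0.074529] × [0.0678214] = 0.00505466
  L_B = [0.143883] × [0.105035] = 0.0151127
  L_C = [0.145119] × [0.0885226] = 0.0128463
  L_D = [0.114264] × [0.0525614] = 0.00600588
Unnormalised posteriors:
  π_A·L_A = 0.23 × 0.00505466 = 0.00116257
  π_B·L_B = 0.06 × 0.0151127 = 0.000906762
  π_C·L_C = 0.36 × 0.0128463 = 0.00462467
  π_D·L_D = 0.35 × 0.00600588 = 0.00210206
Sum: 0.00116257 + 0.000906762 + 0.00462467 + 0.00210206 = 0.00879606
P(Class B | data) ≈ 0.103

0.103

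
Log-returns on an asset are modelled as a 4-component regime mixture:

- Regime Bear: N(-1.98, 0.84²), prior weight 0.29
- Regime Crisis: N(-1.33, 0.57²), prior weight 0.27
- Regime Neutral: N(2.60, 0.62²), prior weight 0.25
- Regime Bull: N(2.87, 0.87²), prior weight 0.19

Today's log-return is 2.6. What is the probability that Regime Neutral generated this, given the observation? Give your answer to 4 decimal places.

0.6596

Apply Bayes' rule: the posterior for each component is proportional to its prior times its likelihood at x.
Evaluate each component's likelihood at the observed value:
  f_Bear = (1/(0.84·√(2π)))·exp(−(2.6−-1.98)²/(2·0.84²)) = 0.474931·exp(-14.86423) = 1.6641e-07
  f_Crisis = (1/(0.57·√(2π)))·exp(−(2.6−-1.33)²/(2·0.57²)) = 0.699899·exp(-23.76870) = 3.32982e-11
  f_Neutral = (1/(0.62·√(2π)))·exp(−(2.6−2.60)²/(2·0.62²)) = 0.643455·exp(-0.00000) = 0.643455
  f_Bull = (1/(0.87·√(2π)))·exp(−(2.6−2.87)²/(2·0.87²)) = 0.458554·exp(-0.04816) = 0.436995
Unnormalised posteriors:
  π_Bear·f_Bear = 0.29 × 1.6641e-07 = 4.82588e-08
  π_Crisis·f_Crisis = 0.27 × 3.32982e-11 = 8.99051e-12
  π_Neutral·f_Neutral = 0.25 × 0.643455 = 0.160864
  π_Bull·f_Bull = 0.19 × 0.436995 = 0.0830291
Marginal: 4.82588e-08 + 8.99051e-12 + 0.160864 + 0.0830291 = 0.243893
So the posterior for Regime Neutral is 0.160864 / 0.243893 ≈ 0.6596.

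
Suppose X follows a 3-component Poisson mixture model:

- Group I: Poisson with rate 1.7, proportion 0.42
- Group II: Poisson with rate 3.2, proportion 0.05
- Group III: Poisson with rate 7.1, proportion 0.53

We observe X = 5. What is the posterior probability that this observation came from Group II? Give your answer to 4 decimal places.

0.0708

Apply Bayes' rule: the posterior for each component is proportional to its prior times its likelihood at x.
Component likelihoods at x = 5:
  f_I = e^(−1.7)·1.7^5/5! = 0.0216154
  f_II = e^(−3.2)·3.2^5/5! = 0.113979
  f_III = e^(−7.1)·7.1^5/5! = 0.124057
Weight by the priors:
  w_I·f_I = 0.42 × 0.0216154 = 0.00907846
  w_II·f_II = 0.05 × 0.113979 = 0.00569897
  w_III·f_III = 0.53 × 0.124057 = 0.06575
Normaliser: 0.00907846 + 0.00569897 + 0.06575 = 0.0805274
P(Group II | 5) = 0.00569897 / 0.0805274 ≈ 0.0708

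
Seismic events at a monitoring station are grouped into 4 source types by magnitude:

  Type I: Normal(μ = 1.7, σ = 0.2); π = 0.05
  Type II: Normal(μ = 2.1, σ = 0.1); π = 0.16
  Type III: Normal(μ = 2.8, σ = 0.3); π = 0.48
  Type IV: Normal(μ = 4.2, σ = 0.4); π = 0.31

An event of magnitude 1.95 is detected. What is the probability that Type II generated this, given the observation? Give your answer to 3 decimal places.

P(component k | x) = π_k·f_k(x) / marginal(x), where marginal(x) = Σ_j π_j·f_j(x).
Component likelihoods at x = 1.95:
  p_I = (1/(0.2·√(2π)))·exp(−(1.95−1.7)²/(2·0.2²)) = 1.994711·exp(-0.78125) = 0.913245
  p_II = (1/(0.1·√(2π)))·exp(−(1.95−2.1)²/(2·0.1²)) = 3.989423·exp(-1.12500) = 1.29518
  p_III = (1/(0.3·√(2π)))·exp(−(1.95−2.8)²/(2·0.3²)) = 1.329808·exp(-4.01389) = 0.0240203
  p_IV = (1/(0.4·√(2π)))·exp(−(1.95−4.2)²/(2·0.4²)) = 0.997356·exp(-15.82031) = 1.34331e-07
Weight by the priors:
  π_I·p_I = 0.05 × 0.913245 = 0.0456623
  π_II·p_II = 0.16 × 1.29518 = 0.207228
  π_III·p_III = 0.48 × 0.0240203 = 0.0115298
  π_IV·p_IV = 0.31 × 1.34331e-07 = 4.16426e-08
Marginal: 0.0456623 + 0.207228 + 0.0115298 + 4.16426e-08 = 0.26442
P(Type II | x) = 0.207228 / 0.26442 ≈ 0.784

0.784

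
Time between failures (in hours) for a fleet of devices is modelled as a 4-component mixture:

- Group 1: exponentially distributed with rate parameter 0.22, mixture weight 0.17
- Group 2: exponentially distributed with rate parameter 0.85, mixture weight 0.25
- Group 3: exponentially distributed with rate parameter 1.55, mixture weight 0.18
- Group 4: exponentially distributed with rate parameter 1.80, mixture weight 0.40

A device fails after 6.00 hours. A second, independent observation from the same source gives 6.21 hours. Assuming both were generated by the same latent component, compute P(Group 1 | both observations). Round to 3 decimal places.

0.990

By Bayes' theorem, P(k | x) = π_k f_k(x) / Σ_j π_j f_j(x).
Since both observations come from the same component, the likelihood for component k is f_k(x₁)·f_k(x₂).
  L_1 = [0.0587698] × [0.0561164] = 0.00329795
  L_2 = [0.00518223] × [0.00433506] = 2.24653e-05
  L_3 = [0.000141708] × [0.000102336] = 1.45018e-08
  L_4 = [3.67191e-05] × [2.51611e-05] = 9.23891e-10
Prior × likelihood for each component:
  π_1·L_1 = 0.17 × 0.00329795 = 0.000560651
  π_2·L_2 = 0.25 × 2.24653e-05 = 5.61633e-06
  π_3·L_3 = 0.18 × 1.45018e-08 = 2.61033e-09
  π_4·L_4 = 0.40 × 9.23891e-10 = 3.69557e-10
Denominator: 0.000560651 + 5.61633e-06 + 2.61033e-09 + 3.69557e-10 = 0.00056627
So the posterior for Group 1 is 0.000560651 / 0.00056627 ≈ 0.990.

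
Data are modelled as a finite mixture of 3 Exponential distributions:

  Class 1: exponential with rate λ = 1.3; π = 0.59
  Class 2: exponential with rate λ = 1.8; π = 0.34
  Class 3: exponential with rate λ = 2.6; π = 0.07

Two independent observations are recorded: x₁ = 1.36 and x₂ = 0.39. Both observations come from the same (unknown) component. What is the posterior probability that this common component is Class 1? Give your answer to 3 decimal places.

0.663

P(component k | x) = π_k·f_k(x) / marginal(x), where marginal(x) = Σ_j π_j·f_j(x).
Since both observations come from the same component, the likelihood for component k is f_k(x₁)·f_k(x₂).
  f_1 = [1.3·e^(−1.3·1.36) = 1.3·e^(−1.7680) = 0.221876] × [0.78299] = 0.173727
  f_2 = [1.8·e^(−1.8·1.36) = 1.8·e^(−2.4480) = 0.155639] × [0.892068] = 0.138841
  f_3 = [2.6·e^(−2.6·1.36) = 2.6·e^(−3.5360) = 0.075737] × [0.943189] = 0.0714343
Multiply by the mixture weights:
  π_1·f_1 = 0.59 × 0.173727 = 0.102499
  π_2·f_2 = 0.34 × 0.138841 = 0.0472059
  π_3·f_3 = 0.07 × 0.0714343 = 0.0050004
Normaliser: 0.102499 + 0.0472059 + 0.0050004 = 0.154705
P(Class 1 | x₁, x₂) ≈ 0.663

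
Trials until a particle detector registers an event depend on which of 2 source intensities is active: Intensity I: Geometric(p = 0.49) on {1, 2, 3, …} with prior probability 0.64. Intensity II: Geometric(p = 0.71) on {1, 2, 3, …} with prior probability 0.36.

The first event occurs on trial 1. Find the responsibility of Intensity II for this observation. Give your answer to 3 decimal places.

0.449

Posterior ∝ prior × likelihood, so P(k | x) ∝ w_k f_k(x); normalise over all components.
Component likelihoods at x = 1:
  L_I = 0.49·(1−0.49)^0 = 0.49·1 = 0.49
  L_II = 0.71·(1−0.71)^0 = 0.71·1 = 0.71
Weight by the priors:
  w_I·L_I = 0.64 × 0.49 = 0.3136
  w_II·L_II = 0.36 × 0.71 = 0.2556
Normaliser: 0.3136 + 0.2556 = 0.5692
Responsibility of Intensity II: 0.2556 / 0.5692 ≈ 0.449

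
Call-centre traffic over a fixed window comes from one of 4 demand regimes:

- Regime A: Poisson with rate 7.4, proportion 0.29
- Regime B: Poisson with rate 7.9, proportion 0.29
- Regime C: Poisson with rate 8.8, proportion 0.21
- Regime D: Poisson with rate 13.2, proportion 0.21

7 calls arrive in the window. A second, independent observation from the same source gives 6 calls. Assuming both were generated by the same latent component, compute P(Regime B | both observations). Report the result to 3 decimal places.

P(component k | x) = π_k·f_k(x) / marginal(x), where marginal(x) = Σ_j π_j·f_j(x).
Since both observations come from the same component, the likelihood for component k is f_k(x₁)·f_k(x₂).
  L_A = [e^(−7.4)·7.4^7/7! = 0.147371] × [0.139405] = 0.0205443
  L_B = [e^(−7.9)·7.9^7/7! = 0.141264] × [0.125171] = 0.0176822
  L_C = [e^(−8.8)·8.8^7/7! = 0.122224] × [0.0972237] = 0.0118831
  L_D = [e^(−13.2)·13.2^7/7! = 0.0256389] × [0.0135964] = 0.000348597
Weight by the priors:
  π_A·L_A = 0.29 × 0.0205443 = 0.00595784
  π_B·L_B = 0.29 × 0.0176822 = 0.00512784
  π_C·L_C = 0.21 × 0.0118831 = 0.00249545
  π_D·L_D = 0.21 × 0.000348597 = 7.32054e-05
Marginal: 0.00595784 + 0.00512784 + 0.00249545 + 7.32054e-05 = 0.0136543
P(Regime B | x₁,x₂) = 0.00512784 / 0.0136543 ≈ 0.376

0.376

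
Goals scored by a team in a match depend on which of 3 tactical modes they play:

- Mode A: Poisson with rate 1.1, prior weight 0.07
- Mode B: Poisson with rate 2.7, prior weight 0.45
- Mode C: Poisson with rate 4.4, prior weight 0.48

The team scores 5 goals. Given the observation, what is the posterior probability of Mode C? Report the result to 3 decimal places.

0.689

The responsibility of component k is P(Z=k) f_k(x) divided by Σ_j P(Z=j) f_j(x).
Component likelihoods at x = 5 goals:
  L_A = 0.00446744
  L_B = 0.0803605
  L_C = 0.168728
Multiply by the mixture weights:
  P(Z=A)·L_A = 0.07 × 0.00446744 = 0.00031272
  P(Z=B)·L_B = 0.45 × 0.0803605 = 0.0361622
  P(Z=C)·L_C = 0.48 × 0.168728 = 0.0809893
Sum: 0.00031272 + 0.0361622 + 0.0809893 = 0.117464
P(Mode C | data) ≈ 0.689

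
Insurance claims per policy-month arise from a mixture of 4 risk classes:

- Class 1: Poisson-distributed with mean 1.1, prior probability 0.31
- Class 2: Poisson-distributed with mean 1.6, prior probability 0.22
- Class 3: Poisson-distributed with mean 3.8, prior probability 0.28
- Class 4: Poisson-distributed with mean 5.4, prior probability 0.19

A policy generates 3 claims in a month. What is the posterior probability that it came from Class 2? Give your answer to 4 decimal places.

Posterior ∝ prior × likelihood, so P(k | x) ∝ w_k f_k(x); normalise over all components.
Evaluate each component's likelihood at the observed value:
  f_1 = 0.0738419
  f_2 = 0.137828
  f_3 = 0.204588
  f_4 = 0.118533
Multiply by the mixture weights:
  w_1·f_1 = 0.31 × 0.0738419 = 0.022891
  w_2·f_2 = 0.22 × 0.137828 = 0.0303222
  w_3·f_3 = 0.28 × 0.204588 = 0.0572847
  w_4·f_4 = 0.19 × 0.118533 = 0.0225213
Marginal: 0.022891 + 0.0303222 + 0.0572847 + 0.0225213 = 0.133019
So the posterior for Class 2 is 0.0303222 / 0.133019 ≈ 0.2280.

0.2280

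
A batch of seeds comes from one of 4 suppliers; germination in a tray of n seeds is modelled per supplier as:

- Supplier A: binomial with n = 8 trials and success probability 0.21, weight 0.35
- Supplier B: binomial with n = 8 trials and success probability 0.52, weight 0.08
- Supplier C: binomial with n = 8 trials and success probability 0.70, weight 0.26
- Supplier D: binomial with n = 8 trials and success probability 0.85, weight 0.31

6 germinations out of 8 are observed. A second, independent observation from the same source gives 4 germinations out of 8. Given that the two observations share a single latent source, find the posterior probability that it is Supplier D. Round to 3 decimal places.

0.093

Apply Bayes' rule: the posterior for each component is proportional to its prior times its likelihood at x.
Since both observations come from the same component, the likelihood for component k is f_k(x₁)·f_k(x₂).
  f_A = [0.00149875] × [0.0530254] = 7.94715e-05
  f_B = [0.127544] × [0.271692] = 0.0346527
  f_C = [0.296475] × [0.136137] = 0.0403612
  f_D = [0.237604] × [0.0184986] = 0.00439534
Unnormalised posteriors:
  w_A·f_A = 0.35 × 7.94715e-05 = 2.7815e-05
  w_B·f_B = 0.08 × 0.0346527 = 0.00277222
  w_C·f_C = 0.26 × 0.0403612 = 0.0104939
  w_D·f_D = 0.31 × 0.00439534 = 0.00136256
Denominator: 2.7815e-05 + 0.00277222 + 0.0104939 + 0.00136256 = 0.0146565
P(Supplier D | data) ≈ 0.093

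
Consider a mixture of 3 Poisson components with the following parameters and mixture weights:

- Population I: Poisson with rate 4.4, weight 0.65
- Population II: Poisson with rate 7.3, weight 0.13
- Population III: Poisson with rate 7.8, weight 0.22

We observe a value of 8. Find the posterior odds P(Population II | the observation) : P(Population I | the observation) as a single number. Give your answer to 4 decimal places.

Posterior odds = (P(Z=i) f_i(x)) / (P(Z=j) f_j(x)); the normalising sum cancels.
Evaluate each component's likelihood at the observed value:
  f_I = 0.0427765
  f_II = 0.135118
  f_III = 0.139232
0.0175653 / 0.0278047 ≈ 0.6317

0.6317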